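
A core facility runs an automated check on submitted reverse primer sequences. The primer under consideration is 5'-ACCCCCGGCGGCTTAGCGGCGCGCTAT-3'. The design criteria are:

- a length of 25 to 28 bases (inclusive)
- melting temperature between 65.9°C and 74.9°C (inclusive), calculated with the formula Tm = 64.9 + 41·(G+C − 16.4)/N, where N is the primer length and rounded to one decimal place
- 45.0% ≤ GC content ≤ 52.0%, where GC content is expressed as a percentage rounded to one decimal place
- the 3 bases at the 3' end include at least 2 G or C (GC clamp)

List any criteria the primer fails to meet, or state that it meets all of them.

Base counts: A=3, T=4, G=9, C=11 (length 27).
length: length 27 ✓
Tm: Tm = 64.9 + 41·(20 − 16.4)/27 = 70.4°C ✓
GC content: GC 20/27 = 74.1%, outside 45.0–52.0% ✗
GC clamp: 3' end TAT has 0 G/C, need ≥2 ✗

Fails: GC content, GC clamp.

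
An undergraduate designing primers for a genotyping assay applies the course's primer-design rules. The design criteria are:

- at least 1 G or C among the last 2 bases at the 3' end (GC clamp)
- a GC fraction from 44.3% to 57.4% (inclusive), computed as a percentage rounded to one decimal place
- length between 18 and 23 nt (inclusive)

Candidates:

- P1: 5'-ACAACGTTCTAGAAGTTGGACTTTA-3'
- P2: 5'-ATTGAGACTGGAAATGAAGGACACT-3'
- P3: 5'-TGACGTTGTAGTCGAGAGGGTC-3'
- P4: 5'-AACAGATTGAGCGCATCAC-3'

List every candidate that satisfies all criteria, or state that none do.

P3 and P4.

P1 (25 nt, A=8 T=8 G=5 C=4): 3' end TA has 0 G/C, need ≥1 ✗; GC 9/25 = 36.0%, outside 44.3–57.4% ✗; length 25, outside 18–23 ✗ — fails.
P2 (25 nt, A=10 T=5 G=7 C=3): 3' end CT has 1 G/C ✓; GC 10/25 = 40.0%, outside 44.3–57.4% ✗; length 25, outside 18–23 ✗ — fails.
P3 (22 nt, A=4 T=6 G=9 C=3): 3' end TC has 1 G/C ✓; GC 12/22 = 54.5% ✓; length 22 ✓ — passes.
P4 (19 nt, A=7 T=3 G=4 C=5): 3' end AC has 1 G/C ✓; GC 9/19 = 47.4% ✓; length 19 ✓ — passes.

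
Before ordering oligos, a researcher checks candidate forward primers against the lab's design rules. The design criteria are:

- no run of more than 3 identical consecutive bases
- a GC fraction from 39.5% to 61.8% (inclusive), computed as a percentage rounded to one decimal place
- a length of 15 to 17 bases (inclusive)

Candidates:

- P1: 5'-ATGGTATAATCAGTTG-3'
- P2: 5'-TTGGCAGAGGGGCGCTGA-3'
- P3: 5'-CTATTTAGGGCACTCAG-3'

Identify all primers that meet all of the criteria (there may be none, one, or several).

P3 only.

P1 (16 nt, A=5 T=6 G=4 C=1): longest run = 2 ✓; GC 5/16 = 31.3%, outside 39.5–61.8% ✗; length 16 ✓ — fails.
P2 (18 nt, A=3 T=3 G=9 C=3): longest run = 4, exceeds 3 ✗; GC 12/18 = 66.7%, outside 39.5–61.8% ✗; length 18, outside 15–17 ✗ — fails.
P3 (17 nt, A=4 T=5 G=4 C=4): longest run = 3 ✓; GC 8/17 = 47.1% ✓; length 17 ✓ — passes.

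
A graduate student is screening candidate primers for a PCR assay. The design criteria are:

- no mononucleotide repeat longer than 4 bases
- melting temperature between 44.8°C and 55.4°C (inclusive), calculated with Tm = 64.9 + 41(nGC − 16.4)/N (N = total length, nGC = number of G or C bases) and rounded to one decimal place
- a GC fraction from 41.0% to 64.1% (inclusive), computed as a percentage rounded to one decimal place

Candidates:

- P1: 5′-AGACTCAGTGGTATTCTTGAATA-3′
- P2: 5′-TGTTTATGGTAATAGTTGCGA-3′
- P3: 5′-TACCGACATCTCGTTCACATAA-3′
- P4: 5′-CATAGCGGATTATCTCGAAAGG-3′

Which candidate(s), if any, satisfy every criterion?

P4 only.

P1 (23 nt, A=7 T=8 G=5 C=3): longest run = 2 ✓; Tm = 64.9 + 41·(8 − 16.4)/23 = 49.9°C ✓; GC 8/23 = 34.8%, outside 41.0–64.1% ✗ — fails.
P2 (21 nt, A=5 T=9 G=6 C=1): longest run = 3 ✓; Tm = 64.9 + 41·(7 − 16.4)/21 = 46.5°C ✓; GC 7/21 = 33.3%, outside 41.0–64.1% ✗ — fails.
P3 (22 nt, A=7 T=6 G=2 C=7): longest run = 2 ✓; Tm = 64.9 + 41·(9 − 16.4)/22 = 51.1°C ✓; GC 9/22 = 40.9%, outside 41.0–64.1% ✗ — fails.
P4 (22 nt, A=7 T=5 G=6 C=4): longest run = 3 ✓; Tm = 64.9 + 41·(10 − 16.4)/22 = 53.0°C ✓; GC 10/22 = 45.5% ✓ — passes.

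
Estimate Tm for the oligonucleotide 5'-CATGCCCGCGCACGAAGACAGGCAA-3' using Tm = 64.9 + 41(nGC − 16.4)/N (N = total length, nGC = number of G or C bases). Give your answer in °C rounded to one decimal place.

64.2°C

Base counts: A=8, T=1, G=7, C=9; G+C = 16, N = 25.
Tm = 64.9 + 41·(16 − 16.4)/25 = 64.9 + -16.40/25 = 64.2°C.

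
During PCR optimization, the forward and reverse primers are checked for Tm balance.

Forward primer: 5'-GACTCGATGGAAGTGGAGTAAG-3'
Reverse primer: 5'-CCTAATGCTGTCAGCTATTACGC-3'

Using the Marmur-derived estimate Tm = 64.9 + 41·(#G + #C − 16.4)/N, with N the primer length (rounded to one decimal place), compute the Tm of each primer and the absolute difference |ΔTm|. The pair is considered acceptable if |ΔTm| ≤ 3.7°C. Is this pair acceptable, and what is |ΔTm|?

|ΔTm| = 0.5°C; the pair is acceptable.

Forward: G+C = 11, N = 22 → Tm = 64.9 + 41·(11 − 16.4)/22 = 54.8°C.
Reverse: G+C = 11, N = 23 → Tm = 64.9 + 41·(11 − 16.4)/23 = 55.3°C.
|ΔTm| = |54.8 − 55.3| = 0.5°C, ≤ 3.7°C.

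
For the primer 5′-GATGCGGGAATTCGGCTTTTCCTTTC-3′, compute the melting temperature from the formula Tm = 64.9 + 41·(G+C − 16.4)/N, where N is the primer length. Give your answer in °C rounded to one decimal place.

59.5°C

Base counts: A=3, T=10, G=7, C=6; G+C = 13, N = 26.
Tm = 64.9 + 41·(13 − 16.4)/26 = 64.9 + -139.40/26 = 59.5°C.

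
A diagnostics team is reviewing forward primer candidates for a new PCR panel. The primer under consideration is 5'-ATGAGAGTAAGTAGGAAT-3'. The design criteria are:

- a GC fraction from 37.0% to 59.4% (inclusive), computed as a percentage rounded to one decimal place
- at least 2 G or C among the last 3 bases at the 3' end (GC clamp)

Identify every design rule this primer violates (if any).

Base counts: A=8, T=4, G=6, C=0 (length 18).
GC content: GC 6/18 = 33.3%, outside 37.0–59.4% ✗
GC clamp: 3' end AAT has 0 G/C, need ≥2 ✗

Fails: GC content, GC clamp.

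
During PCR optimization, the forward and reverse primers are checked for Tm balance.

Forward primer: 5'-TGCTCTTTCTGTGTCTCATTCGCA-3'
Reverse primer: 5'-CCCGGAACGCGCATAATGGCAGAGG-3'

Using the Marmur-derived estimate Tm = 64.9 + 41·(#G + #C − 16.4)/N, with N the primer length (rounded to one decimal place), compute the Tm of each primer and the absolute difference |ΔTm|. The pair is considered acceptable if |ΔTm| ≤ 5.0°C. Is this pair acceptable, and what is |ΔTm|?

|ΔTm| = 8.5°C; the pair is not acceptable.

Forward: G+C = 11, N = 24 → Tm = 64.9 + 41·(11 − 16.4)/24 = 55.7°C.
Reverse: G+C = 16, N = 25 → Tm = 64.9 + 41·(16 − 16.4)/25 = 64.2°C.
|ΔTm| = |55.7 − 64.2| = 8.5°C, > 5.0°C.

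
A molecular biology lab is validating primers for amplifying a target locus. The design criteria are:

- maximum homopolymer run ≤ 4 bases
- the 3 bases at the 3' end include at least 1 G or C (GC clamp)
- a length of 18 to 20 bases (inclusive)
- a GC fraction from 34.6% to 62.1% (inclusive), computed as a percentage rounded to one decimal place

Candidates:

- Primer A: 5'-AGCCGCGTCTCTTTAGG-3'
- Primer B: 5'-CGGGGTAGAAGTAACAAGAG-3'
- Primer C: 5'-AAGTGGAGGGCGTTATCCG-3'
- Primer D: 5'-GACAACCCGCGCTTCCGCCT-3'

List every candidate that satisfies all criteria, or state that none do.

Primer A (17 nt, A=2 T=5 G=5 C=5): longest run = 3 ✓; 3' end AGG has 2 G/C ✓; length 17, outside 18–20 ✗; GC 10/17 = 58.8% ✓ — fails.
Primer B (20 nt, A=8 T=2 G=8 C=2): longest run = 4 ✓; 3' end GAG has 2 G/C ✓; length 20 ✓; GC 10/20 = 50.0% ✓ — passes.
Primer C (19 nt, A=4 T=4 G=8 C=3): longest run = 3 ✓; 3' end CCG has 3 G/C ✓; length 19 ✓; GC 11/19 = 57.9% ✓ — passes.
Primer D (20 nt, A=3 T=3 G=4 C=10): longest run = 3 ✓; 3' end CCT has 2 G/C ✓; length 20 ✓; GC 14/20 = 70.0%, outside 34.6–62.1% ✗ — fails.

Primer B and Primer C.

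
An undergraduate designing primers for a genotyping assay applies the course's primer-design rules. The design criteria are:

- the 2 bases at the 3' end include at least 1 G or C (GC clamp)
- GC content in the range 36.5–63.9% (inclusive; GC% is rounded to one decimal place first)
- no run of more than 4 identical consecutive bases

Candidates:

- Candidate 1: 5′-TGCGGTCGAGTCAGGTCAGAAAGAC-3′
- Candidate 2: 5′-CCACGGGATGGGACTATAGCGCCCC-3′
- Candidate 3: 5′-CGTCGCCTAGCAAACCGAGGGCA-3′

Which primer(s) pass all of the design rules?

Candidate 1 (25 nt, A=7 T=4 G=9 C=5): 3' end AC has 1 G/C ✓; GC 14/25 = 56.0% ✓; longest run = 3 ✓ — passes.
Candidate 2 (25 nt, A=5 T=3 G=8 C=9): 3' end CC has 2 G/C ✓; GC 17/25 = 68.0%, outside 36.5–63.9% ✗; longest run = 4 ✓ — fails.
Candidate 3 (23 nt, A=6 T=2 G=7 C=8): 3' end CA has 1 G/C ✓; GC 15/23 = 65.2%, outside 36.5–63.9% ✗; longest run = 3 ✓ — fails.

Candidate 1 only.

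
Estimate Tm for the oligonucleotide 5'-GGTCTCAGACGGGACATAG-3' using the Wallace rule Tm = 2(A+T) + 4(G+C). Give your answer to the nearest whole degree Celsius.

60°C

Base counts: A=5, T=3, G=7, C=4 (length 19).
Tm = 2·(5+3) + 4·(7+4) = 2·8 + 4·11 = 16 + 44 = 60°C.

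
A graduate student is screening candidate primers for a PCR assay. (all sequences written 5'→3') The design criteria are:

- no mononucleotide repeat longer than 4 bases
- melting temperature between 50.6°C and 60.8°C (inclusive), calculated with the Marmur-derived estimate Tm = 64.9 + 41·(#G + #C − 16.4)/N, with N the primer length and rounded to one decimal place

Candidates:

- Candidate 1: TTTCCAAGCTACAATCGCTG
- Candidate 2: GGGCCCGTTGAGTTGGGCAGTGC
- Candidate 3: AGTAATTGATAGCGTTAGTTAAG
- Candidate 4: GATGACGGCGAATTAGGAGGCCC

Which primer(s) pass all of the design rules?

Candidate 1 (20 nt, A=5 T=6 G=3 C=6): longest run = 3 ✓; Tm = 64.9 + 41·(9 − 16.4)/20 = 49.7°C, outside 50.6–60.8°C ✗ — fails.
Candidate 2 (23 nt, A=2 T=5 G=11 C=5): longest run = 3 ✓; Tm = 64.9 + 41·(16 − 16.4)/23 = 64.2°C, outside 50.6–60.8°C ✗ — fails.
Candidate 3 (23 nt, A=8 T=8 G=6 C=1): longest run = 2 ✓; Tm = 64.9 + 41·(7 − 16.4)/23 = 48.1°C, outside 50.6–60.8°C ✗ — fails.
Candidate 4 (23 nt, A=6 T=3 G=9 C=5): longest run = 3 ✓; Tm = 64.9 + 41·(14 − 16.4)/23 = 60.6°C ✓ — passes.

Candidate 4 only.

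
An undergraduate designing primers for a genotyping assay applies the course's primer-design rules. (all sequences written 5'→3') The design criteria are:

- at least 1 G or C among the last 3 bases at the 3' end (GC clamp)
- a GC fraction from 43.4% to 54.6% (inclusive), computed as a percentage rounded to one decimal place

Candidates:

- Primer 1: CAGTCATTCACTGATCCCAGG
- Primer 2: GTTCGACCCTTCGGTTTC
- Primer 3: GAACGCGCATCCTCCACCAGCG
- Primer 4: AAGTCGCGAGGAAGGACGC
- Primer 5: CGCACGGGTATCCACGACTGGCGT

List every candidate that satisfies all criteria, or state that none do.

Primer 1 only.

Primer 1 (21 nt, A=5 T=5 G=4 C=7): 3' end AGG has 2 G/C ✓; GC 11/21 = 52.4% ✓ — passes.
Primer 2 (18 nt, A=1 T=7 G=4 C=6): 3' end TTC has 1 G/C ✓; GC 10/18 = 55.6%, outside 43.4–54.6% ✗ — fails.
Primer 3 (22 nt, A=5 T=2 G=5 C=10): 3' end GCG has 3 G/C ✓; GC 15/22 = 68.2%, outside 43.4–54.6% ✗ — fails.
Primer 4 (19 nt, A=6 T=1 G=8 C=4): 3' end CGC has 3 G/C ✓; GC 12/19 = 63.2%, outside 43.4–54.6% ✗ — fails.
Primer 5 (24 nt, A=4 T=4 G=8 C=8): 3' end CGT has 2 G/C ✓; GC 16/24 = 66.7%, outside 43.4–54.6% ✗ — fails.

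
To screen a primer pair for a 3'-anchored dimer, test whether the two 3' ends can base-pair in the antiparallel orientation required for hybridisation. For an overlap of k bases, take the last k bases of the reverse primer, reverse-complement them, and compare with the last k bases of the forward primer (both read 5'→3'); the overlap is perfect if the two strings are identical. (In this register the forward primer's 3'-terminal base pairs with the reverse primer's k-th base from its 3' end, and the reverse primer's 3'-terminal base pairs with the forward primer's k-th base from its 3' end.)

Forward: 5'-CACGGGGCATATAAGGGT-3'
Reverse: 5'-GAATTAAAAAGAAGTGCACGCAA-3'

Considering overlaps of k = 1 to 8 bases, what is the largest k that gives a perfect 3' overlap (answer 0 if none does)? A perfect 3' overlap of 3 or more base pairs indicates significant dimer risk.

Last 8 bases (5'→3') — forward …ATAAGGGT, reverse …GCACGCAA.
Reverse complement of the reverse primer's last 8 bases: TTGCGTGC; its first k bases are the reverse complement of the reverse primer's last k bases, so a perfect k-base overlap needs the forward primer's last k bases to equal them.
Comparing (forward last k vs required): k=1: T vs T ✓; k=2: GT vs TT ✗; k=3: GGT vs TTG ✗; k=4: GGGT vs TTGC ✗; k=5: AGGGT vs TTGCG ✗; k=6: AAGGGT vs TTGCGT ✗; k=7: TAAGGGT vs TTGCGTG ✗; k=8: ATAAGGGT vs TTGCGTGC ✗.
Only k = 1 is perfect, so the longest perfect 3' overlap is 1.

Longest perfect overlap: 1 complementary base pair; below the dimer-risk threshold (threshold 3).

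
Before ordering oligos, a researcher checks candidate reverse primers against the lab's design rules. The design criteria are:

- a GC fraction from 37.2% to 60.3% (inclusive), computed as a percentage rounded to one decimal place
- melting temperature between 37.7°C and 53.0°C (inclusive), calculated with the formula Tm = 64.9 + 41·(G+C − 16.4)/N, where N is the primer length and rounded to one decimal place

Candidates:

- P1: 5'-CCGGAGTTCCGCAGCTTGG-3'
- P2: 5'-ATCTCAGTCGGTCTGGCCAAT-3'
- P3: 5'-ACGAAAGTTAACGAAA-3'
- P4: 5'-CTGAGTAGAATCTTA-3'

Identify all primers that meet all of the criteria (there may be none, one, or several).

P1 (19 nt, A=2 T=4 G=7 C=6): GC 13/19 = 68.4%, outside 37.2–60.3% ✗; Tm = 64.9 + 41·(13 − 16.4)/19 = 57.6°C, outside 37.7–53.0°C ✗ — fails.
P2 (21 nt, A=4 T=6 G=5 C=6): GC 11/21 = 52.4% ✓; Tm = 64.9 + 41·(11 − 16.4)/21 = 54.4°C, outside 37.7–53.0°C ✗ — fails.
P3 (16 nt, A=9 T=2 G=3 C=2): GC 5/16 = 31.3%, outside 37.2–60.3% ✗; Tm = 64.9 + 41·(5 − 16.4)/16 = 35.7°C, outside 37.7–53.0°C ✗ — fails.
P4 (15 nt, A=5 T=5 G=3 C=2): GC 5/15 = 33.3%, outside 37.2–60.3% ✗; Tm = 64.9 + 41·(5 − 16.4)/15 = 33.7°C, outside 37.7–53.0°C ✗ — fails.

None of the candidates satisfy all criteria.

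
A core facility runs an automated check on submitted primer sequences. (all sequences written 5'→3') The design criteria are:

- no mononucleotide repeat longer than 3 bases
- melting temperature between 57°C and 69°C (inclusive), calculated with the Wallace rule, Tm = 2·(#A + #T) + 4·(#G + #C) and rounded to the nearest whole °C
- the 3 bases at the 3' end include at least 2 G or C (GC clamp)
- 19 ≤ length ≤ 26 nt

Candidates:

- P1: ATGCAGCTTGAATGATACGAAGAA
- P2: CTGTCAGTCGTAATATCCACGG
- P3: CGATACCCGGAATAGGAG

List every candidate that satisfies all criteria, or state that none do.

P1 (24 nt, A=10 T=5 G=6 C=3): longest run = 2 ✓; Tm = 2·15 + 4·9 = 66°C ✓; 3' end GAA has 1 G/C, need ≥2 ✗; length 24 ✓ — fails.
P2 (22 nt, A=5 T=6 G=5 C=6): longest run = 2 ✓; Tm = 2·11 + 4·11 = 66°C ✓; 3' end CGG has 3 G/C ✓; length 22 ✓ — passes.
P3 (18 nt, A=6 T=2 G=6 C=4): longest run = 3 ✓; Tm = 2·8 + 4·10 = 56°C, outside 57–69°C ✗; 3' end GAG has 2 G/C ✓; length 18, outside 19–26 ✗ — fails.

P2 only.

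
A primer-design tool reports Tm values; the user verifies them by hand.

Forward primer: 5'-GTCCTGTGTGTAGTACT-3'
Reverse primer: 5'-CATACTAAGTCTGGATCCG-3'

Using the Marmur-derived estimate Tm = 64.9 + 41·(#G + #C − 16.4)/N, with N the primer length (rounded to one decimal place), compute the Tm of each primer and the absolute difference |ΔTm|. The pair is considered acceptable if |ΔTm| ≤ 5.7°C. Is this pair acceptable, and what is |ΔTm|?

Forward: G+C = 8, N = 17 → Tm = 64.9 + 41·(8 − 16.4)/17 = 44.6°C.
Reverse: G+C = 9, N = 19 → Tm = 64.9 + 41·(9 − 16.4)/19 = 48.9°C.
|ΔTm| = |44.6 − 48.9| = 4.3°C, ≤ 5.7°C.

|ΔTm| = 4.3°C; the pair is acceptable.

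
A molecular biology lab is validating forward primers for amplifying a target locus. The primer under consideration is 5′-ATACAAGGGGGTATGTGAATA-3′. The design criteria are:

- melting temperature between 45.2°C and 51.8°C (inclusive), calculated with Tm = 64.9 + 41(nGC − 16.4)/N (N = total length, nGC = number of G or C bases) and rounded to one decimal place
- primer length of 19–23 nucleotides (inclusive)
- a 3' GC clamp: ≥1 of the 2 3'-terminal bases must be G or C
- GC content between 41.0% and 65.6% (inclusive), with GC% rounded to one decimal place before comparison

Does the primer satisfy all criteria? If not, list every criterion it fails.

Base counts: A=8, T=5, G=7, C=1 (length 21).
Tm: Tm = 64.9 + 41·(8 − 16.4)/21 = 48.5°C ✓
length: length 21 ✓
GC clamp: 3' end TA has 0 G/C, need ≥1 ✗
GC content: GC 8/21 = 38.1%, outside 41.0–65.6% ✗

Fails: GC clamp, GC content.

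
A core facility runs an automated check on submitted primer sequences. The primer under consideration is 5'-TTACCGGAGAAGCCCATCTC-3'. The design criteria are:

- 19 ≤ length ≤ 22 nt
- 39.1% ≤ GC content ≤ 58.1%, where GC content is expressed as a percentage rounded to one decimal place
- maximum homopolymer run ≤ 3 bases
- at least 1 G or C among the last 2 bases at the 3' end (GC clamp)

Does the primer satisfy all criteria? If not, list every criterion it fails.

Meets all criteria.

Base counts: A=5, T=4, G=4, C=7 (length 20).
length: length 20 ✓
GC content: GC 11/20 = 55.0% ✓
homopolymer run: longest run = 3 ✓
GC clamp: 3' end TC has 1 G/C ✓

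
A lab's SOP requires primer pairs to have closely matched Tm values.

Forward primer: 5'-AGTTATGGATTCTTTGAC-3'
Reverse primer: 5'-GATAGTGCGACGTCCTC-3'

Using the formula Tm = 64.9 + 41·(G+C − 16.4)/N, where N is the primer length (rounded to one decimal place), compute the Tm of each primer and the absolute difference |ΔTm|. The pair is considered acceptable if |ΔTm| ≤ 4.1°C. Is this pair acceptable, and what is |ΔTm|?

|ΔTm| = 8.3°C; the pair is not acceptable.

Forward: G+C = 6, N = 18 → Tm = 64.9 + 41·(6 − 16.4)/18 = 41.2°C.
Reverse: G+C = 10, N = 17 → Tm = 64.9 + 41·(10 − 16.4)/17 = 49.5°C.
|ΔTm| = |41.2 − 49.5| = 8.3°C, > 4.1°C.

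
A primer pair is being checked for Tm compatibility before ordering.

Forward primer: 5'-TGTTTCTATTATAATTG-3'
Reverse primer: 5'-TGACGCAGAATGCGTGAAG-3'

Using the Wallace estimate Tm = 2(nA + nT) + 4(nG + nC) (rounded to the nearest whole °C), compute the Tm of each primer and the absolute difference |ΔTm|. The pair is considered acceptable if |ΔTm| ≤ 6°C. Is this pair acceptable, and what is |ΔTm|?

|ΔTm| = 18°C; the pair is not acceptable.

Forward: A=4 T=10 G=2 C=1 → Tm = 2·14 + 4·3 = 40°C.
Reverse: A=6 T=3 G=7 C=3 → Tm = 2·9 + 4·10 = 58°C.
|ΔTm| = |40 − 58| = 18°C, > 6°C.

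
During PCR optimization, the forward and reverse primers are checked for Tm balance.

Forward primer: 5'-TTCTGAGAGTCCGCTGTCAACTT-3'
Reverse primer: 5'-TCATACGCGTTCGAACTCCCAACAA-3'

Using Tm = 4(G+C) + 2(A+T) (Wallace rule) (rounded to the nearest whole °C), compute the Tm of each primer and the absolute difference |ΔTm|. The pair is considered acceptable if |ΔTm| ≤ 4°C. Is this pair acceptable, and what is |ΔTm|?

Forward: A=4 T=8 G=5 C=6 → Tm = 2·12 + 4·11 = 68°C.
Reverse: A=8 T=5 G=3 C=9 → Tm = 2·13 + 4·12 = 74°C.
|ΔTm| = |68 − 74| = 6°C, > 4°C.

|ΔTm| = 6°C; the pair is not acceptable.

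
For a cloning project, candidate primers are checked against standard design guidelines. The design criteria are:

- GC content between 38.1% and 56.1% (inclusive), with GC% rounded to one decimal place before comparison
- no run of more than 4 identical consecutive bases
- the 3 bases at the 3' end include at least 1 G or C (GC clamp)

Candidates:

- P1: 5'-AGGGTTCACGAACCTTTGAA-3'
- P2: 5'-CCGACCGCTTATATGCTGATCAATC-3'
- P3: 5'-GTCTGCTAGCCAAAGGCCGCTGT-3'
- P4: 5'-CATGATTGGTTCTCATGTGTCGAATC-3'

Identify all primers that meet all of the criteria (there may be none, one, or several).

P1 (20 nt, A=6 T=5 G=5 C=4): GC 9/20 = 45.0% ✓; longest run = 3 ✓; 3' end GAA has 1 G/C ✓ — passes.
P2 (25 nt, A=6 T=7 G=4 C=8): GC 12/25 = 48.0% ✓; longest run = 2 ✓; 3' end ATC has 1 G/C ✓ — passes.
P3 (23 nt, A=4 T=5 G=7 C=7): GC 14/23 = 60.9%, outside 38.1–56.1% ✗; longest run = 3 ✓; 3' end TGT has 1 G/C ✓ — fails.
P4 (26 nt, A=5 T=10 G=6 C=5): GC 11/26 = 42.3% ✓; longest run = 2 ✓; 3' end ATC has 1 G/C ✓ — passes.

P1, P2 and P4.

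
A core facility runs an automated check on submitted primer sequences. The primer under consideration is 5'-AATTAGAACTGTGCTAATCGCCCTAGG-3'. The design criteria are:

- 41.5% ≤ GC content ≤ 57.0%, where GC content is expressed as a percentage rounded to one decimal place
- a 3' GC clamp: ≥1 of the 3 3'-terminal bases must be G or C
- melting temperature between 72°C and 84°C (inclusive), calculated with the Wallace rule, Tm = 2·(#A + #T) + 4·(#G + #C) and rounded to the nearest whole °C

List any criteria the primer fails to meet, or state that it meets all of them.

Base counts: A=8, T=7, G=6, C=6 (length 27).
GC content: GC 12/27 = 44.4% ✓
GC clamp: 3' end AGG has 2 G/C ✓
Tm: Tm = 2·15 + 4·12 = 78°C ✓

Meets all criteria.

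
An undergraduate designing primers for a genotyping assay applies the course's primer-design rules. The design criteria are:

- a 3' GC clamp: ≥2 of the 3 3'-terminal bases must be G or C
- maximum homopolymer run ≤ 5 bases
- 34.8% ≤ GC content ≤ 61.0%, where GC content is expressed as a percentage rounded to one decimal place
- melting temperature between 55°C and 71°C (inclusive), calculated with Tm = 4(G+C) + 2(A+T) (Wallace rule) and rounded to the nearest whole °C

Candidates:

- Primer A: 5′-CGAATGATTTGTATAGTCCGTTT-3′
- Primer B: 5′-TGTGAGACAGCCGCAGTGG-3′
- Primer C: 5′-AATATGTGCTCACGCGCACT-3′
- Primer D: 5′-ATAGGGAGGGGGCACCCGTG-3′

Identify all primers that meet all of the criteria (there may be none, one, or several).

None of the candidates satisfy all criteria.

Primer A (23 nt, A=5 T=10 G=5 C=3): 3' end TTT has 0 G/C, need ≥2 ✗; longest run = 3 ✓; GC 8/23 = 34.8% ✓; Tm = 2·15 + 4·8 = 62°C ✓ — fails.
Primer B (19 nt, A=4 T=3 G=8 C=4): 3' end TGG has 2 G/C ✓; longest run = 2 ✓; GC 12/19 = 63.2%, outside 34.8–61.0% ✗; Tm = 2·7 + 4·12 = 62°C ✓ — fails.
Primer C (20 nt, A=5 T=5 G=4 C=6): 3' end ACT has 1 G/C, need ≥2 ✗; longest run = 2 ✓; GC 10/20 = 50.0% ✓; Tm = 2·10 + 4·10 = 60°C ✓ — fails.
Primer D (20 nt, A=4 T=2 G=10 C=4): 3' end GTG has 2 G/C ✓; longest run = 5 ✓; GC 14/20 = 70.0%, outside 34.8–61.0% ✗; Tm = 2·6 + 4·14 = 68°C ✓ — fails.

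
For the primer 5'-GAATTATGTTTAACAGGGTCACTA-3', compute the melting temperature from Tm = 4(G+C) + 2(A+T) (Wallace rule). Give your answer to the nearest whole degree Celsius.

64°C

Base counts: A=8, T=8, G=5, C=3 (length 24).
Tm = 2·(8+8) + 4·(5+3) = 2·16 + 4·8 = 32 + 32 = 64°C.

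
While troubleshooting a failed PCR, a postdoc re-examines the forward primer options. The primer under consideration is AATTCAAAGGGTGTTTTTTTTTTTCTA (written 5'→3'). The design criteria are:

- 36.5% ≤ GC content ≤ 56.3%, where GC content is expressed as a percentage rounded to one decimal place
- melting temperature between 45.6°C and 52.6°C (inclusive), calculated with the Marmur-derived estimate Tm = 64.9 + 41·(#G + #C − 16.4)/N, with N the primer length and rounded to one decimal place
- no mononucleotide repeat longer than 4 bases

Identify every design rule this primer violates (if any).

Fails: GC content, homopolymer run.

Base counts: A=6, T=15, G=4, C=2 (length 27).
GC content: GC 6/27 = 22.2%, outside 36.5–56.3% ✗
Tm: Tm = 64.9 + 41·(6 − 16.4)/27 = 49.1°C ✓
homopolymer run: longest run = 11, exceeds 4 ✗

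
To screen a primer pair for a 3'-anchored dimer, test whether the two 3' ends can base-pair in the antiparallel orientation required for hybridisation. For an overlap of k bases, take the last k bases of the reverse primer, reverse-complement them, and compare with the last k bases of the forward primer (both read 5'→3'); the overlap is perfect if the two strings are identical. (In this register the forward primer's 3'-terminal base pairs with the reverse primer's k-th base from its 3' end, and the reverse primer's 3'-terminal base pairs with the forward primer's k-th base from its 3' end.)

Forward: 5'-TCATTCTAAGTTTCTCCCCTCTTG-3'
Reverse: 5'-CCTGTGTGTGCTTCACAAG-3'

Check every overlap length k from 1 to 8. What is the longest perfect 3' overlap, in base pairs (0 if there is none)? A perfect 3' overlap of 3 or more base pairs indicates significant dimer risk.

Longest perfect overlap: 4 complementary base pairs; significant dimer risk (threshold 3).

Last 8 bases (5'→3') — forward …CCCTCTTG, reverse …TTCACAAG.
Reverse complement of the reverse primer's last 8 bases: CTTGTGAA; its first k bases are the reverse complement of the reverse primer's last k bases, so a perfect k-base overlap needs the forward primer's last k bases to equal them.
Comparing (forward last k vs required): k=1: G vs C ✗; k=2: TG vs CT ✗; k=3: TTG vs CTT ✗; k=4: CTTG vs CTTG ✓; k=5: TCTTG vs CTTGT ✗; k=6: CTCTTG vs CTTGTG ✗; k=7: CCTCTTG vs CTTGTGA ✗; k=8: CCCTCTTG vs CTTGTGAA ✗.
Only k = 4 is perfect, so the longest perfect 3' overlap is 4.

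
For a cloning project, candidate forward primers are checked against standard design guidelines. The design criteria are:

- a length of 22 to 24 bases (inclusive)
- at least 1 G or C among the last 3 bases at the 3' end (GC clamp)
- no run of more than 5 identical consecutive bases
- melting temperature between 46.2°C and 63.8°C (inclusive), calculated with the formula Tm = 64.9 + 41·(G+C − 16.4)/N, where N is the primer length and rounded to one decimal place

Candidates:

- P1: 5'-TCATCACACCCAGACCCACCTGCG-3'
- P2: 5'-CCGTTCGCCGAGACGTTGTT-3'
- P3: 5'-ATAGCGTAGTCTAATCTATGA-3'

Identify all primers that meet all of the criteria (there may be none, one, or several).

P1 (24 nt, A=6 T=3 G=3 C=12): length 24 ✓; 3' end GCG has 3 G/C ✓; longest run = 3 ✓; Tm = 64.9 + 41·(15 − 16.4)/24 = 62.5°C ✓ — passes.
P2 (20 nt, A=2 T=6 G=6 C=6): length 20, outside 22–24 ✗; 3' end GTT has 1 G/C ✓; longest run = 2 ✓; Tm = 64.9 + 41·(12 − 16.4)/20 = 55.9°C ✓ — fails.
P3 (21 nt, A=7 T=7 G=4 C=3): length 21, outside 22–24 ✗; 3' end TGA has 1 G/C ✓; longest run = 2 ✓; Tm = 64.9 + 41·(7 − 16.4)/21 = 46.5°C ✓ — fails.

P1 only.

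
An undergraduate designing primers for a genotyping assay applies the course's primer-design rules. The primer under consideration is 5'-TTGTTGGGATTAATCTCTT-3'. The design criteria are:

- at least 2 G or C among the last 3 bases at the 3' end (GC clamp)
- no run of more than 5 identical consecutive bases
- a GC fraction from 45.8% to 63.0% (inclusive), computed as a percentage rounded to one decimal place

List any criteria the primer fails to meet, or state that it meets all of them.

Base counts: A=3, T=10, G=4, C=2 (length 19).
GC clamp: 3' end CTT has 1 G/C, need ≥2 ✗
homopolymer run: longest run = 3 ✓
GC content: GC 6/19 = 31.6%, outside 45.8–63.0% ✗

Fails: GC clamp, GC content.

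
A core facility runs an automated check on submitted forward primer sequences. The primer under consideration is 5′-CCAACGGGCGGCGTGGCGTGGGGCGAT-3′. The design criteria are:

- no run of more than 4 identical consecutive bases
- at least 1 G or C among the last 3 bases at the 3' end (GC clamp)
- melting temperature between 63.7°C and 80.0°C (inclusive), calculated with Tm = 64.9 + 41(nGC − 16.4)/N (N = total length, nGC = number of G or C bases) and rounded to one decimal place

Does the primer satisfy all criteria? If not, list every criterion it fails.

Base counts: A=3, T=3, G=14, C=7 (length 27).
homopolymer run: longest run = 4 ✓
GC clamp: 3' end GAT has 1 G/C ✓
Tm: Tm = 64.9 + 41·(21 − 16.4)/27 = 71.9°C ✓

Meets all criteria.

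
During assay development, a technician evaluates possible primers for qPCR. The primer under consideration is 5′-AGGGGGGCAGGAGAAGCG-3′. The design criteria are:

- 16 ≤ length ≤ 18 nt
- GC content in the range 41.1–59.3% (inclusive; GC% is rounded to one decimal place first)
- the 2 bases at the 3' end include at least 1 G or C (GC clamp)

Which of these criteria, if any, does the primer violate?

Fails: GC content.

Base counts: A=5, T=0, G=11, C=2 (length 18).
length: length 18 ✓
GC content: GC 13/18 = 72.2%, outside 41.1–59.3% ✗
GC clamp: 3' end CG has 2 G/C ✓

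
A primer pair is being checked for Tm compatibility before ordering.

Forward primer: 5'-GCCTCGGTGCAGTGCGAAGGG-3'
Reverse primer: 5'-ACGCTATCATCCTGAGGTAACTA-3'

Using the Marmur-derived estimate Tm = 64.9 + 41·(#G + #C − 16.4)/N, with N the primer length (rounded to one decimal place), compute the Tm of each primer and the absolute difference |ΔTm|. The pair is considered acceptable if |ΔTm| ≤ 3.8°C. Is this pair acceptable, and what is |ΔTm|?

|ΔTm| = 8.7°C; the pair is not acceptable.

Forward: G+C = 15, N = 21 → Tm = 64.9 + 41·(15 − 16.4)/21 = 62.2°C.
Reverse: G+C = 10, N = 23 → Tm = 64.9 + 41·(10 − 16.4)/23 = 53.5°C.
|ΔTm| = |62.2 − 53.5| = 8.7°C, > 3.8°C.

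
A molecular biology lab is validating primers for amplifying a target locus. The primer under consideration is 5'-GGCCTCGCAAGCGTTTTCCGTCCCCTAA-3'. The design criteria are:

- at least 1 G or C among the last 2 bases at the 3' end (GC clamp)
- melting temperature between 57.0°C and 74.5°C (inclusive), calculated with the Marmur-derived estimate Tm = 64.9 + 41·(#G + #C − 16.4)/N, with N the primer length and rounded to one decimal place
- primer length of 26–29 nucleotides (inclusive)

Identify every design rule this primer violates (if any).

Fails: GC clamp.

Base counts: A=4, T=7, G=6, C=11 (length 28).
GC clamp: 3' end AA has 0 G/C, need ≥1 ✗
Tm: Tm = 64.9 + 41·(17 − 16.4)/28 = 65.8°C ✓
length: length 28 ✓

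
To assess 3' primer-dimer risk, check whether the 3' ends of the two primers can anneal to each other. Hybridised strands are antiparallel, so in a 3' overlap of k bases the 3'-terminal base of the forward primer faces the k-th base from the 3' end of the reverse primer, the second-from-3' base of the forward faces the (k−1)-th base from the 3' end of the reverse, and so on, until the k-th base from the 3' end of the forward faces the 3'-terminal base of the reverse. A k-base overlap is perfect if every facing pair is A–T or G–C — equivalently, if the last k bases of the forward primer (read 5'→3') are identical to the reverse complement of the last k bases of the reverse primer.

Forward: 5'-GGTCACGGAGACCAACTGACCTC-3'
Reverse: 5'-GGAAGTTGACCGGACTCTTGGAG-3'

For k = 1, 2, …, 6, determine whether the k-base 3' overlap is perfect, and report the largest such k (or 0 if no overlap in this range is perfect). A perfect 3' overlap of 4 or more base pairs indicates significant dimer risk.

Longest perfect overlap: 3 complementary base pairs; below the dimer-risk threshold (threshold 4).

Last 6 bases (5'→3') — forward …GACCTC, reverse …TTGGAG.
Reverse complement of the reverse primer's last 6 bases: CTCCAA; its first k bases are the reverse complement of the reverse primer's last k bases, so a perfect k-base overlap needs the forward primer's last k bases to equal them.
Comparing (forward last k vs required): k=1: C vs C ✓; k=2: TC vs CT ✗; k=3: CTC vs CTC ✓; k=4: CCTC vs CTCC ✗; k=5: ACCTC vs CTCCA ✗; k=6: GACCTC vs CTCCAA ✗.
Perfect overlaps at k = 1, 3; the largest is 3.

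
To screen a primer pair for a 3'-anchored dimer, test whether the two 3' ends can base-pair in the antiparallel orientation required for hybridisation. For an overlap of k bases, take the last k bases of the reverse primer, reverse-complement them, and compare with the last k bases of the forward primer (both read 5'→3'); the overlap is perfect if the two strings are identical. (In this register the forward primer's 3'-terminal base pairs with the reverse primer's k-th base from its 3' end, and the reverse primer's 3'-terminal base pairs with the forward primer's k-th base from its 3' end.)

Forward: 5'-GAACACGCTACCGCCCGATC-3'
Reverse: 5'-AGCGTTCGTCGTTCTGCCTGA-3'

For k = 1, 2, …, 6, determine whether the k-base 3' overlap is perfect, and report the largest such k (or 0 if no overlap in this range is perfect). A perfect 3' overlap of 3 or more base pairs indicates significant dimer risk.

Longest perfect overlap: 2 complementary base pairs; below the dimer-risk threshold (threshold 3).

Last 6 bases (5'→3') — forward …CCGATC, reverse …GCCTGA.
Reverse complement of the reverse primer's last 6 bases: TCAGGC; its first k bases are the reverse complement of the reverse primer's last k bases, so a perfect k-base overlap needs the forward primer's last k bases to equal them.
Comparing (forward last k vs required): k=1: C vs T ✗; k=2: TC vs TC ✓; k=3: ATC vs TCA ✗; k=4: GATC vs TCAG ✗; k=5: CGATC vs TCAGG ✗; k=6: CCGATC vs TCAGGC ✗.
Only k = 2 is perfect, so the longest perfect 3' overlap is 2.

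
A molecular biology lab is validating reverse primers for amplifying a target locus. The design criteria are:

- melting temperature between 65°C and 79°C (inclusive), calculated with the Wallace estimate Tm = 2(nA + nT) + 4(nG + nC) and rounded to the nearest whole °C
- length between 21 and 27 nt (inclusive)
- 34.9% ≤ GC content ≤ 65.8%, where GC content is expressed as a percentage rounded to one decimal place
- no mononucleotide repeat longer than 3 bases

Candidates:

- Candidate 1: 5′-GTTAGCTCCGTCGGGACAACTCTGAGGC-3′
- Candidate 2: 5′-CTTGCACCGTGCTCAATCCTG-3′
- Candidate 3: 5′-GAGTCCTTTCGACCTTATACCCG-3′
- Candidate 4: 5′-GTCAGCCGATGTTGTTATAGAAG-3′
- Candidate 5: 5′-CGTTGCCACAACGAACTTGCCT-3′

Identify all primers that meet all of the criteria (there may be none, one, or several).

Candidate 1 (28 nt, A=5 T=6 G=9 C=8): Tm = 2·11 + 4·17 = 90°C, outside 65–79°C ✗; length 28, outside 21–27 ✗; GC 17/28 = 60.7% ✓; longest run = 3 ✓ — fails.
Candidate 2 (21 nt, A=3 T=6 G=4 C=8): Tm = 2·9 + 4·12 = 66°C ✓; length 21 ✓; GC 12/21 = 57.1% ✓; longest run = 2 ✓ — passes.
Candidate 3 (23 nt, A=4 T=7 G=4 C=8): Tm = 2·11 + 4·12 = 70°C ✓; length 23 ✓; GC 12/23 = 52.2% ✓; longest run = 3 ✓ — passes.
Candidate 4 (23 nt, A=6 T=7 G=7 C=3): Tm = 2·13 + 4·10 = 66°C ✓; length 23 ✓; GC 10/23 = 43.5% ✓; longest run = 2 ✓ — passes.
Candidate 5 (22 nt, A=5 T=5 G=4 C=8): Tm = 2·10 + 4·12 = 68°C ✓; length 22 ✓; GC 12/22 = 54.5% ✓; longest run = 2 ✓ — passes.

Candidate 2, Candidate 3, Candidate 4 and Candidate 5.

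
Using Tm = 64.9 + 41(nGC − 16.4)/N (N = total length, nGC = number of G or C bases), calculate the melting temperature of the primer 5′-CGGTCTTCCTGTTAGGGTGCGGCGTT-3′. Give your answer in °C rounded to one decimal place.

Base counts: A=1, T=9, G=10, C=6; G+C = 16, N = 26.
Tm = 64.9 + 41·(16 − 16.4)/26 = 64.9 + -16.40/26 = 64.3°C.

64.3°C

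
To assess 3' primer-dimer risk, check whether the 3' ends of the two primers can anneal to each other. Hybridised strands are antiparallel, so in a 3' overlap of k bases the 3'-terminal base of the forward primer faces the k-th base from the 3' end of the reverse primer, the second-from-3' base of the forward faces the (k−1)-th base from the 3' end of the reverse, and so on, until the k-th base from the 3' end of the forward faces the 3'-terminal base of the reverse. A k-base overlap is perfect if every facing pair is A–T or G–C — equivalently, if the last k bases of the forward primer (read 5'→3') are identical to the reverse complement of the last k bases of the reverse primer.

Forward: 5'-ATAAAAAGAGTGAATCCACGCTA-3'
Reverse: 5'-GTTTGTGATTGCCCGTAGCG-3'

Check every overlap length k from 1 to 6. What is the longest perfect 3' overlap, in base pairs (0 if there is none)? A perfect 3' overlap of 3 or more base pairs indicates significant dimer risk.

Longest perfect overlap: 5 complementary base pairs; significant dimer risk (threshold 3).

Last 6 bases (5'→3') — forward …ACGCTA, reverse …GTAGCG.
Reverse complement of the reverse primer's last 6 bases: CGCTAC; its first k bases are the reverse complement of the reverse primer's last k bases, so a perfect k-base overlap needs the forward primer's last k bases to equal them.
Comparing (forward last k vs required): k=1: A vs C ✗; k=2: TA vs CG ✗; k=3: CTA vs CGC ✗; k=4: GCTA vs CGCT ✗; k=5: CGCTA vs CGCTA ✓; k=6: ACGCTA vs CGCTAC ✗.
Only k = 5 is perfect, so the longest perfect 3' overlap is 5.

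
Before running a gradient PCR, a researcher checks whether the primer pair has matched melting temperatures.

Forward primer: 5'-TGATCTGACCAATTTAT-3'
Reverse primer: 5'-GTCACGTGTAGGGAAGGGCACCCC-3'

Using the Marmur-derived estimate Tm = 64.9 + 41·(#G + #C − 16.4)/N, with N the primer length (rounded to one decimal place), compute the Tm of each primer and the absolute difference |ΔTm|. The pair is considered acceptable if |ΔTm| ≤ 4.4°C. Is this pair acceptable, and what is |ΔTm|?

|ΔTm| = 26.8°C; the pair is not acceptable.

Forward: G+C = 5, N = 17 → Tm = 64.9 + 41·(5 − 16.4)/17 = 37.4°C.
Reverse: G+C = 16, N = 24 → Tm = 64.9 + 41·(16 − 16.4)/24 = 64.2°C.
|ΔTm| = |37.4 − 64.2| = 26.8°C, > 4.4°C.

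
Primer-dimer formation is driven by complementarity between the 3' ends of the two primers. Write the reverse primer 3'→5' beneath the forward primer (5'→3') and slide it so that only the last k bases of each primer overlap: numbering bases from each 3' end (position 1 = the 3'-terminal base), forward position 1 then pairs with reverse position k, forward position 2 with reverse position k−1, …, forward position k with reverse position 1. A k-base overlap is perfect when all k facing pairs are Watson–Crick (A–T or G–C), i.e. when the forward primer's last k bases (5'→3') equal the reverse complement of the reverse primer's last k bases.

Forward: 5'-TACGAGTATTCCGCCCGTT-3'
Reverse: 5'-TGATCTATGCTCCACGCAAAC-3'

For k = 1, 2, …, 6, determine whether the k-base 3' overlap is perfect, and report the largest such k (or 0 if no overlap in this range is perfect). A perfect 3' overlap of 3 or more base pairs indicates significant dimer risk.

Last 6 bases (5'→3') — forward …CCCGTT, reverse …GCAAAC.
Reverse complement of the reverse primer's last 6 bases: GTTTGC; its first k bases are the reverse complement of the reverse primer's last k bases, so a perfect k-base overlap needs the forward primer's last k bases to equal them.
Comparing (forward last k vs required): k=1: T vs G ✗; k=2: TT vs GT ✗; k=3: GTT vs GTT ✓; k=4: CGTT vs GTTT ✗; k=5: CCGTT vs GTTTG ✗; k=6: CCCGTT vs GTTTGC ✗.
Only k = 3 is perfect, so the longest perfect 3' overlap is 3.

Longest perfect overlap: 3 complementary base pairs; significant dimer risk (threshold 3).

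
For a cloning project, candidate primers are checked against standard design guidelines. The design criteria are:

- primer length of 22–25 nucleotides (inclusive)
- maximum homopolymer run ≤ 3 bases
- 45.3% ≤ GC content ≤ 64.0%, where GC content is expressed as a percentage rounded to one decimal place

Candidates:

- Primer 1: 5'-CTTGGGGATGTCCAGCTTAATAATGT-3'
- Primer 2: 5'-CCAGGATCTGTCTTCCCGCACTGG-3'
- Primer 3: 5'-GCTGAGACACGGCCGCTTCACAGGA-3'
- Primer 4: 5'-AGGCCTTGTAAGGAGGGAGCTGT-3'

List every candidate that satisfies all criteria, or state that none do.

Primer 2, Primer 3 and Primer 4.

Primer 1 (26 nt, A=6 T=9 G=7 C=4): length 26, outside 22–25 ✗; longest run = 4, exceeds 3 ✗; GC 11/26 = 42.3%, outside 45.3–64.0% ✗ — fails.
Primer 2 (24 nt, A=3 T=6 G=6 C=9): length 24 ✓; longest run = 3 ✓; GC 15/24 = 62.5% ✓ — passes.
Primer 3 (25 nt, A=6 T=3 G=8 C=8): length 25 ✓; longest run = 2 ✓; GC 16/25 = 64.0% ✓ — passes.
Primer 4 (23 nt, A=5 T=5 G=10 C=3): length 23 ✓; longest run = 3 ✓; GC 13/23 = 56.5% ✓ — passes.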